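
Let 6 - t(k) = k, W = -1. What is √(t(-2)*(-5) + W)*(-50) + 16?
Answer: 16 - 50*I*√41 ≈ 16.0 - 320.16*I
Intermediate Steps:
t(k) = 6 - k
√(t(-2)*(-5) + W)*(-50) + 16 = √((6 - 1*(-2))*(-5) - 1)*(-50) + 16 = √((6 + 2)*(-5) - 1)*(-50) + 16 = √(8*(-5) - 1)*(-50) + 16 = √(-40 - 1)*(-50) + 16 = √(-41)*(-50) + 16 = (I*√41)*(-50) + 16 = -50*I*√41 + 16 = 16 - 50*I*√41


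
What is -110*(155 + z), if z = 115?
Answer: -29700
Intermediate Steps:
-110*(155 + z) = -110*(155 + 115) = -110*270 = -29700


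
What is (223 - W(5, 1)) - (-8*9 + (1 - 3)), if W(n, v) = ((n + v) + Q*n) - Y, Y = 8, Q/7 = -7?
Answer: 544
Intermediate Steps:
Q = -49 (Q = 7*(-7) = -49)
W(n, v) = -8 + v - 48*n (W(n, v) = ((n + v) - 49*n) - 1*8 = (v - 48*n) - 8 = -8 + v - 48*n)
(223 - W(5, 1)) - (-8*9 + (1 - 3)) = (223 - (-8 + 1 - 48*5)) - (-8*9 + (1 - 3)) = (223 - (-8 + 1 - 240)) - (-72 - 2) = (223 - 1*(-247)) - 1*(-74) = (223 + 247) + 74 = 470 + 74 = 544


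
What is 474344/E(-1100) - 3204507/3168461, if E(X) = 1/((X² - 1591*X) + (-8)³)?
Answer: 4448084563694026885/3168461 ≈ 1.4039e+12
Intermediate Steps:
E(X) = 1/(-512 + X² - 1591*X) (E(X) = 1/((X² - 1591*X) - 512) = 1/(-512 + X² - 1591*X))
474344/E(-1100) - 3204507/3168461 = 474344/(1/(-512 + (-1100)² - 1591*(-1100))) - 3204507/3168461 = 474344/(1/(-512 + 1210000 + 1750100)) - 3204507*1/3168461 = 474344/(1/2959588) - 3204507/3168461 = 474344*2959588 - 3204507/3168461 = 1403862810272 - 3204507/3168461 = 4448084563694026885/3168461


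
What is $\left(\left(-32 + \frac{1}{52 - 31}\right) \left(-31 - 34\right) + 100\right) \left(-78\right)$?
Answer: $- \frac{1188590}{7} \approx -1.698 \cdot 10^{5}$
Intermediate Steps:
$\left(\left(-32 + \frac{1}{52 - 31}\right) \left(-31 - 34\right) + 100\right) \left(-78\right) = \left(\left(-32 + \frac{1}{21}\right) \left(-65\right) + 100\right) \left(-78\right) = \left(\left(- \frac{671}{21}\right) \left(-65\right) + 100\right) \left(-78\right) = \left(\frac{43615}{21} + 100\right) \left(-78\right) = \frac{45715}{21} \left(-78\right) = - \frac{1188590}{7}$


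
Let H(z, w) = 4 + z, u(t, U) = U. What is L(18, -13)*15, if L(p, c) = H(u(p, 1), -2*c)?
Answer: 75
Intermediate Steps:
L(p, c) = 5 (L(p, c) = 4 + 1 = 5)
L(18, -13)*15 = 5*15 = 75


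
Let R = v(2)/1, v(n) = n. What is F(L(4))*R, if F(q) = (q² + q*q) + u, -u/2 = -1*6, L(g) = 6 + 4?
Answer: 424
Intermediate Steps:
L(g) = 10
u = 12 (u = -(-2)*6 = -2*(-6) = 12)
F(q) = 12 + 2*q² (F(q) = (q² + q*q) + 12 = (q² + q²) + 12 = 2*q² + 12 = 12 + 2*q²)
R = 2 (R = 2/1 = 2*1 = 2)
F(L(4))*R = (12 + 2*10²)*2 = (12 + 2*100)*2 = (12 + 200)*2 = 212*2 = 424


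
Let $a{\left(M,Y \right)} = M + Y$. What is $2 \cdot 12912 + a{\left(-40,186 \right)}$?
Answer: $25970$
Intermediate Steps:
$2 \cdot 12912 + a{\left(-40,186 \right)} = 2 \cdot 12912 + \left(-40 + 186\right) = 25824 + 146 = 25970$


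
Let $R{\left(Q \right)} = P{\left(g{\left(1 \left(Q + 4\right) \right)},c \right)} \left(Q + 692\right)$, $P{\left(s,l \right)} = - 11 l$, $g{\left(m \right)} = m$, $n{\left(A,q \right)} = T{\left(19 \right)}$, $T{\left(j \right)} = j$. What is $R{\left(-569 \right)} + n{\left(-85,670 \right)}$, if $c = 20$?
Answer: $-27041$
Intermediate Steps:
$n{\left(A,q \right)} = 19$
$R{\left(Q \right)} = -152240 - 220 Q$ ($R{\left(Q \right)} = \left(-11\right) 20 \left(Q + 692\right) = - 220 \left(692 + Q\right) = -152240 - 220 Q$)
$R{\left(-569 \right)} + n{\left(-85,670 \right)} = \left(-152240 - -125180\right) + 19 = \left(-152240 + 125180\right) + 19 = -27060 + 19 = -27041$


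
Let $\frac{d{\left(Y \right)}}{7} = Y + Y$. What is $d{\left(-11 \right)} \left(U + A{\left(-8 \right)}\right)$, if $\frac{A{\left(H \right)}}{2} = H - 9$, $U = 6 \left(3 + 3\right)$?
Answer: $-308$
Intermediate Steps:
$U = 36$ ($U = 6 \cdot 6 = 36$)
$d{\left(Y \right)} = 14 Y$ ($d{\left(Y \right)} = 7 \left(Y + Y\right) = 7 \cdot 2 Y = 14 Y$)
$A{\left(H \right)} = -18 + 2 H$ ($A{\left(H \right)} = 2 \left(H - 9\right) = 2 \left(-9 + H\right) = -18 + 2 H$)
$d{\left(-11 \right)} \left(U + A{\left(-8 \right)}\right) = 14 \left(-11\right) \left(36 + \left(-18 + 2 \left(-8\right)\right)\right) = - 154 \left(36 - 34\right) = \left(-154\right) 2 = -308$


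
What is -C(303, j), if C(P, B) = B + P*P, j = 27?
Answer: -91836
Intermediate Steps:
C(P, B) = B + P**2
-C(303, j) = -(27 + 303**2) = -(27 + 91809) = -1*91836 = -91836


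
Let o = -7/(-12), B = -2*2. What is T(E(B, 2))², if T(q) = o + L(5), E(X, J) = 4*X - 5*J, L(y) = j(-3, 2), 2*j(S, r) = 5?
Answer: 1369/144 ≈ 9.5069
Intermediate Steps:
j(S, r) = 5/2 (j(S, r) = (½)*5 = 5/2)
B = -4
o = 7/12 (o = -7*(-1/12) = 7/12 ≈ 0.58333)
L(y) = 5/2
E(X, J) = -5*J + 4*X
T(q) = 37/12 (T(q) = 7/12 + 5/2 = 37/12)
T(E(B, 2))² = (37/12)² = 1369/144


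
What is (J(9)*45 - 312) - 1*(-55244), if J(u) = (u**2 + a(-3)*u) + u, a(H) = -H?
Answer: 60197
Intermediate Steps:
J(u) = u**2 + 4*u (J(u) = (u**2 + (-1*(-3))*u) + u = (u**2 + 3*u) + u = u**2 + 4*u)
(J(9)*45 - 312) - 1*(-55244) = ((9*(4 + 9))*45 - 312) - 1*(-55244) = ((9*13)*45 - 312) + 55244 = (117*45 - 312) + 55244 = (5265 - 312) + 55244 = 4953 + 55244 = 60197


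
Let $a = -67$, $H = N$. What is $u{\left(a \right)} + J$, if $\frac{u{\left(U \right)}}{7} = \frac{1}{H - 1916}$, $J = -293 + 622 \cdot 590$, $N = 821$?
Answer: $\frac{401522258}{1095} \approx 3.6669 \cdot 10^{5}$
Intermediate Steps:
$H = 821$
$J = 366687$ ($J = -293 + 366980 = 366687$)
$u{\left(U \right)} = - \frac{7}{1095}$ ($u{\left(U \right)} = \frac{7}{821 - 1916} = \frac{7}{-1095} = 7 \left(- \frac{1}{1095}\right) = - \frac{7}{1095}$)
$u{\left(a \right)} + J = - \frac{7}{1095} + 366687 = \frac{401522258}{1095}$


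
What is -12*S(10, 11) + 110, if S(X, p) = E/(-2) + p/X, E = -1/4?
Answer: 953/10 ≈ 95.300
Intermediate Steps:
E = -1/4 (E = -1*1/4 = -1/4 ≈ -0.25000)
S(X, p) = 1/8 + p/X (S(X, p) = -1/4/(-2) + p/X = -1/4*(-1/2) + p/X = 1/8 + p/X)
-12*S(10, 11) + 110 = -12*(11 + (1/8)*10)/10 + 110 = -6*(11 + 5/4)/5 + 110 = -6*49/(5*4) + 110 = -12*49/40 + 110 = -147/10 + 110 = 953/10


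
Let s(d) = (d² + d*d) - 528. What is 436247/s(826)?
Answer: 436247/1364024 ≈ 0.31982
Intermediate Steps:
s(d) = -528 + 2*d² (s(d) = (d² + d²) - 528 = 2*d² - 528 = -528 + 2*d²)
436247/s(826) = 436247/(-528 + 2*826²) = 436247/(-528 + 2*682276) = 436247/(-528 + 1364552) = 436247/1364024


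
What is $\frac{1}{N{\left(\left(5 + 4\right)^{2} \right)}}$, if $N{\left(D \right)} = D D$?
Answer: $\frac{1}{6561} \approx 0.00015242$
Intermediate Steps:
$N{\left(D \right)} = D^{2}$
$\frac{1}{N{\left(\left(5 + 4\right)^{2} \right)}} = \frac{1}{\left(\left(5 + 4\right)^{2}\right)^{2}} = \frac{1}{\left(9^{2}\right)^{2}} = \frac{1}{81^{2}} = \frac{1}{6561}$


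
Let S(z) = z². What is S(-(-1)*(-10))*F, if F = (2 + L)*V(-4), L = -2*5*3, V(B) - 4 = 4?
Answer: -22400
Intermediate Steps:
V(B) = 8 (V(B) = 4 + 4 = 8)
L = -30 (L = -10*3 = -30)
F = -224 (F = (2 - 30)*8 = -28*8 = -224)
S(-(-1)*(-10))*F = (-(-1)*(-10))²*(-224) = (-1*10)²*(-224) = (-10)²*(-224) = 100*(-224) = -22400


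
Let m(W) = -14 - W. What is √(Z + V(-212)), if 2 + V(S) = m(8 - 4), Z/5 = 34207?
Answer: √171015 ≈ 413.54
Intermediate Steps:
Z = 171035 (Z = 5*34207 = 171035)
V(S) = -20 (V(S) = -2 + (-14 - (8 - 4)) = -2 + (-14 - 1*4) = -2 + (-14 - 4) = -2 - 18 = -20)
√(Z + V(-212)) = √(171035 - 20) = √171015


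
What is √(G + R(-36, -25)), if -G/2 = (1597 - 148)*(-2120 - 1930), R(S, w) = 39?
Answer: √11736939 ≈ 3425.9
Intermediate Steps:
G = 11736900 (G = -2*(1597 - 148)*(-2120 - 1930) = -2898*(-4050) = -2*(-5868450) = 11736900)
√(G + R(-36, -25)) = √(11736900 + 39) = √11736939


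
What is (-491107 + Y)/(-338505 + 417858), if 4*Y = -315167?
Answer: -759865/105804 ≈ -7.1818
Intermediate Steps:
Y = -315167/4 (Y = (1/4)*(-315167) = -315167/4 ≈ -78792.)
(-491107 + Y)/(-338505 + 417858) = (-491107 - 315167/4)/(-338505 + 417858) = -2279595/4/79353 = -2279595/4*1/79353 = -759865/105804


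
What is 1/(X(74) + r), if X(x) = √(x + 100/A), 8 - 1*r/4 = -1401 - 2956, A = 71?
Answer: 619830/10822229123 - √380134/21644458246 ≈ 5.7245e-5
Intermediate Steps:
r = 17460 (r = 32 - 4*(-1401 - 2956) = 32 - 4*(-4357) = 32 + 17428 = 17460)
X(x) = √(100/71 + x) (X(x) = √(x + 100/71) = √(100/71 + x))
1/(X(74) + r) = 1/(√(7100 + 5041*74)/71 + 17460) = 1/(√(7100 + 373034)/71 + 17460) = 1/(√380134/71 + 17460) = 1/(17460 + √380134/71)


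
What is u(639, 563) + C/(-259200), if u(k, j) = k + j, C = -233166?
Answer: 51965261/43200 ≈ 1202.9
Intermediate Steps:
u(k, j) = j + k
u(639, 563) + C/(-259200) = (563 + 639) - 233166/(-259200) = 1202 - 233166*(-1/259200) = 1202 + 38861/43200 = 51965261/43200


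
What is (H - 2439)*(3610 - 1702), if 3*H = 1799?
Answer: -3509448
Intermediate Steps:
H = 1799/3 (H = (⅓)*1799 = 1799/3 ≈ 599.67)
(H - 2439)*(3610 - 1702) = (1799/3 - 2439)*(3610 - 1702) = -5518/3*1908 = -3509448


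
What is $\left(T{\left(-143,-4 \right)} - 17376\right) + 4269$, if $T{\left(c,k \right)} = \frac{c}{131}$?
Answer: $- \frac{1717160}{131} \approx -13108.0$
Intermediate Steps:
$T{\left(c,k \right)} = \frac{c}{131}$ ($T{\left(c,k \right)} = c \frac{1}{131} = \frac{c}{131}$)
$\left(T{\left(-143,-4 \right)} - 17376\right) + 4269 = \left(\frac{1}{131} \left(-143\right) - 17376\right) + 4269 = \left(- \frac{143}{131} - 17376\right) + 4269 = - \frac{2276399}{131} + 4269 = - \frac{1717160}{131}$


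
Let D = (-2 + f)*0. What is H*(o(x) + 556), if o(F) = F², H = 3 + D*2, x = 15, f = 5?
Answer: 2343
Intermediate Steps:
D = 0 (D = (-2 + 5)*0 = 3*0 = 0)
H = 3 (H = 3 + 0*2 = 3 + 0 = 3)
H*(o(x) + 556) = 3*(15² + 556) = 3*(225 + 556) = 3*781 = 2343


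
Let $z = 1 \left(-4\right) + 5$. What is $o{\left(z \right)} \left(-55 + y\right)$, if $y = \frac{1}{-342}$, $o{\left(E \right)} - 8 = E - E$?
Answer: $- \frac{75244}{171} \approx -440.02$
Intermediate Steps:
$z = 1$ ($z = -4 + 5 = 1$)
$o{\left(E \right)} = 8$ ($o{\left(E \right)} = 8 + \left(E - E\right) = 8 + 0 = 8$)
$y = - \frac{1}{342} \approx -0.002924$
$o{\left(z \right)} \left(-55 + y\right) = 8 \left(-55 - \frac{1}{342}\right) = 8 \left(- \frac{18811}{342}\right) = - \frac{75244}{171}$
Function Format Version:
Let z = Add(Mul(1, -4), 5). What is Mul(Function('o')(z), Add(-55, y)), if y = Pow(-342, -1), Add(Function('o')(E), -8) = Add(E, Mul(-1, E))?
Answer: Rational(-75244, 171) ≈ -440.02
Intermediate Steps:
z = 1 (z = Add(-4, 5) = 1)
Function('o')(E) = 8 (Function('o')(E) = Add(8, Add(E, Mul(-1, E))) = Add(8, 0) = 8)
y = Rational(-1, 342) ≈ -0.0029240
Mul(Function('o')(z), Add(-55, y)) = Mul(8, Add(-55, Rational(-1, 342))) = Mul(8, Rational(-18811, 342)) = Rational(-75244, 171)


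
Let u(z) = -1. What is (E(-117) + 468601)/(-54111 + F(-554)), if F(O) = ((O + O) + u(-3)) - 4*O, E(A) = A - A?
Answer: -66943/7572 ≈ -8.8409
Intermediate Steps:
E(A) = 0
F(O) = -1 - 2*O (F(O) = ((O + O) - 1) - 4*O = (2*O - 1) - 4*O = (-1 + 2*O) - 4*O = -1 - 2*O)
(E(-117) + 468601)/(-54111 + F(-554)) = (0 + 468601)/(-54111 + (-1 - 2*(-554))) = 468601/(-54111 + (-1 + 1108)) = 468601/(-54111 + 1107) = 468601/(-53004) = 468601*(-1/53004) = -66943/7572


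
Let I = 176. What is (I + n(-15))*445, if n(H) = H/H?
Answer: 78765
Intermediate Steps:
n(H) = 1
(I + n(-15))*445 = (176 + 1)*445 = 177*445 = 78765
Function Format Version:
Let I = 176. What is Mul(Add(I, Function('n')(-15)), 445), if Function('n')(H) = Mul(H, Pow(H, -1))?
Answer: 78765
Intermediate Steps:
Function('n')(H) = 1
Mul(Add(I, Function('n')(-15)), 445) = Mul(Add(176, 1), 445) = Mul(177, 445) = 78765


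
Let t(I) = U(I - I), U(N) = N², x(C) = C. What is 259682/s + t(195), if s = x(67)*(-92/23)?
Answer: -129841/134 ≈ -968.96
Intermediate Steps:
t(I) = 0 (t(I) = (I - I)² = 0² = 0)
s = -268 (s = 67*(-92/23) = 67*(-92*1/23) = 67*(-4) = -268)
259682/s + t(195) = 259682/(-268) + 0 = 259682*(-1/268) + 0 = -129841/134 + 0 = -129841/134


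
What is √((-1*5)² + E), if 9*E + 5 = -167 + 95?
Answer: 2*√37/3 ≈ 4.0552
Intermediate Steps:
E = -77/9 (E = -5/9 + (-167 + 95)/9 = -5/9 + (⅑)*(-72) = -5/9 - 8 = -77/9 ≈ -8.5556)
√((-1*5)² + E) = √((-1*5)² - 77/9) = √((-5)² - 77/9) = √(25 - 77/9) = √(148/9) = 2*√37/3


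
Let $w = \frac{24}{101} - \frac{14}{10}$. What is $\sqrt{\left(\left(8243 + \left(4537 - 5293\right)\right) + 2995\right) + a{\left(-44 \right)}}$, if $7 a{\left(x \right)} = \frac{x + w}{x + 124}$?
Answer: $\frac{\sqrt{2095750762651}}{14140} \approx 102.38$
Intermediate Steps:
$w = - \frac{587}{505}$ ($w = 24 \cdot \frac{1}{101} - \frac{7}{5} = \frac{24}{101} - \frac{7}{5} = - \frac{587}{505} \approx -1.1624$)
$a{\left(x \right)} = \frac{- \frac{587}{505} + x}{7 \left(124 + x\right)}$ ($a{\left(x \right)} = \frac{\left(x - \frac{587}{505}\right) \frac{1}{x + 124}}{7} = \frac{\left(- \frac{587}{505} + x\right) \frac{1}{124 + x}}{7} = \frac{\frac{1}{124 + x} \left(- \frac{587}{505} + x\right)}{7} = \frac{- \frac{587}{505} + x}{7 \left(124 + x\right)}$)
$\sqrt{\left(\left(8243 + \left(4537 - 5293\right)\right) + 2995\right) + a{\left(-44 \right)}} = \sqrt{\left(\left(8243 + \left(4537 - 5293\right)\right) + 2995\right) + \frac{-587 + 505 \left(-44\right)}{3535 \left(124 - 44\right)}} = \sqrt{\left(\left(8243 - 756\right) + 2995\right) + \frac{-587 - 22220}{3535 \cdot 80}} = \sqrt{\left(7487 + 2995\right) + \frac{1}{3535} \cdot \frac{1}{80} \left(-22807\right)} = \sqrt{10482 - \frac{22807}{282800}} = \sqrt{\frac{2964286793}{282800}} = \frac{\sqrt{2095750762651}}{14140}$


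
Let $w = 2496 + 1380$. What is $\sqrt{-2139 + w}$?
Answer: $3 \sqrt{193} \approx 41.677$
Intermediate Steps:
$w = 3876$
$\sqrt{-2139 + w} = \sqrt{-2139 + 3876} = \sqrt{1737} = 3 \sqrt{193}$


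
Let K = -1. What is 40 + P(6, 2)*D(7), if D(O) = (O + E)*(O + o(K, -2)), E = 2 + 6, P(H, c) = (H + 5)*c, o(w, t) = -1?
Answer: 2020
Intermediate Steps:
P(H, c) = c*(5 + H) (P(H, c) = (5 + H)*c = c*(5 + H))
E = 8
D(O) = (-1 + O)*(8 + O) (D(O) = (O + 8)*(O - 1) = (8 + O)*(-1 + O) = (-1 + O)*(8 + O))
40 + P(6, 2)*D(7) = 40 + (2*(5 + 6))*(-8 + 7**2 + 7*7) = 40 + (2*11)*(-8 + 49 + 49) = 40 + 22*90 = 40 + 1980 = 2020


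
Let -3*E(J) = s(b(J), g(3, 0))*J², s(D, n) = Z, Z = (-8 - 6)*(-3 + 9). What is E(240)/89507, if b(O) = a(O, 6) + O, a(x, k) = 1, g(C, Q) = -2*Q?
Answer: 1612800/89507 ≈ 18.019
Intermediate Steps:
Z = -84 (Z = -14*6 = -84)
b(O) = 1 + O
s(D, n) = -84
E(J) = 28*J² (E(J) = -(-28)*J² = 28*J²)
E(240)/89507 = (28*240²)/89507 = (28*57600)*(1/89507) = 1612800*(1/89507) = 1612800/89507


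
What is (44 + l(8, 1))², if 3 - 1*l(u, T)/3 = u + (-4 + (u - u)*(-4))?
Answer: 1681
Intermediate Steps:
l(u, T) = 21 - 3*u (l(u, T) = 9 - 3*(u + (-4 + (u - u)*(-4))) = 9 - 3*(u + (-4 + 0*(-4))) = 9 - 3*(u + (-4 + 0)) = 9 - 3*(u - 4) = 9 - 3*(-4 + u) = 9 + (12 - 3*u) = 21 - 3*u)
(44 + l(8, 1))² = (44 + (21 - 3*8))² = (44 + (21 - 24))² = (44 - 3)² = 41² = 1681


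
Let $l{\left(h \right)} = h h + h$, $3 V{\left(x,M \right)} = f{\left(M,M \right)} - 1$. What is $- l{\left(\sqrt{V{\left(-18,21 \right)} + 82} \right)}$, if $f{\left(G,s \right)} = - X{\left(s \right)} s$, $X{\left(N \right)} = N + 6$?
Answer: $\frac{322}{3} - \frac{i \sqrt{966}}{3} \approx 107.33 - 10.36 i$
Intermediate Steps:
$X{\left(N \right)} = 6 + N$
$f{\left(G,s \right)} = s \left(-6 - s\right)$ ($f{\left(G,s \right)} = - (6 + s) s = \left(-6 - s\right) s = s \left(-6 - s\right)$)
$V{\left(x,M \right)} = - \frac{1}{3} - \frac{M \left(6 + M\right)}{3}$ ($V{\left(x,M \right)} = \frac{- M \left(6 + M\right) - 1}{3} = \frac{-1 - M \left(6 + M\right)}{3} = - \frac{1}{3} - \frac{M \left(6 + M\right)}{3}$)
$l{\left(h \right)} = h + h^{2}$ ($l{\left(h \right)} = h^{2} + h = h + h^{2}$)
$- l{\left(\sqrt{V{\left(-18,21 \right)} + 82} \right)} = - \sqrt{\left(- \frac{1}{3} - 7 \left(6 + 21\right)\right) + 82} \left(1 + \sqrt{\left(- \frac{1}{3} - 7 \left(6 + 21\right)\right) + 82}\right) = - \sqrt{\left(- \frac{1}{3} - 7 \cdot 27\right) + 82} \left(1 + \sqrt{\left(- \frac{1}{3} - 7 \cdot 27\right) + 82}\right) = - \sqrt{\left(- \frac{1}{3} - 189\right) + 82} \left(1 + \sqrt{\left(- \frac{1}{3} - 189\right) + 82}\right) = - \sqrt{- \frac{568}{3} + 82} \left(1 + \sqrt{- \frac{568}{3} + 82}\right) = - \sqrt{- \frac{322}{3}} \left(1 + \sqrt{- \frac{322}{3}}\right) = - \frac{i \sqrt{966}}{3} \left(1 + \frac{i \sqrt{966}}{3}\right) = - \frac{i \sqrt{966} \left(1 + \frac{i \sqrt{966}}{3}\right)}{3}$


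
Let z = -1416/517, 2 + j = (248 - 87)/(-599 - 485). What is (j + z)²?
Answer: 7502323687369/314079543184 ≈ 23.887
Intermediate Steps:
j = -2329/1084 (j = -2 + (248 - 87)/(-599 - 485) = -2 + 161/(-1084) = -2 + 161*(-1/1084) = -2 - 161/1084 = -2329/1084 ≈ -2.1485)
z = -1416/517 (z = -1416*1/517 = -1416/517 ≈ -2.7389)
(j + z)² = (-2329/1084 - 1416/517)² = (-2739037/560428)² = 7502323687369/314079543184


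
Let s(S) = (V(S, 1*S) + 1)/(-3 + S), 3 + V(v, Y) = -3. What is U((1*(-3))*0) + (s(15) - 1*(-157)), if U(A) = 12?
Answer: 2023/12 ≈ 168.58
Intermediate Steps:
V(v, Y) = -6 (V(v, Y) = -3 - 3 = -6)
s(S) = -5/(-3 + S) (s(S) = (-6 + 1)/(-3 + S) = -5/(-3 + S))
U((1*(-3))*0) + (s(15) - 1*(-157)) = 12 + (-5/(-3 + 15) - 1*(-157)) = 12 + (-5/12 + 157) = 12 + 1879/12 = 2023/12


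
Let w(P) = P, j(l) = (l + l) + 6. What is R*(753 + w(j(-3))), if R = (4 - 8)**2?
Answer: 12048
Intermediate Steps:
j(l) = 6 + 2*l (j(l) = 2*l + 6 = 6 + 2*l)
R = 16 (R = (-4)**2 = 16)
R*(753 + w(j(-3))) = 16*(753 + (6 + 2*(-3))) = 16*(753 + (6 - 6)) = 16*(753 + 0) = 16*753 = 12048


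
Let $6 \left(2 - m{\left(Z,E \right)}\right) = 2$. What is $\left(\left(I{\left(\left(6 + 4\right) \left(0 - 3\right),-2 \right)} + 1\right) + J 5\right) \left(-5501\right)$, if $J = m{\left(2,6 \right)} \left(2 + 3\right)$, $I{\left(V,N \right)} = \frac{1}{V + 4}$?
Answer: $- \frac{18290825}{78} \approx -2.345 \cdot 10^{5}$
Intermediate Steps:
$m{\left(Z,E \right)} = \frac{5}{3}$ ($m{\left(Z,E \right)} = 2 - \frac{1}{3} = \frac{5}{3}$)
$I{\left(V,N \right)} = \frac{1}{4 + V}$
$J = \frac{25}{3}$ ($J = \frac{5 \left(2 + 3\right)}{3} = \frac{5}{3} \cdot 5 = \frac{25}{3} \approx 8.3333$)
$\left(\left(I{\left(\left(6 + 4\right) \left(0 - 3\right),-2 \right)} + 1\right) + J 5\right) \left(-5501\right) = \left(\left(\frac{1}{4 + \left(6 + 4\right) \left(0 - 3\right)} + 1\right) + \frac{25}{3} \cdot 5\right) \left(-5501\right) = \left(\left(\frac{1}{4 + 10 \left(-3\right)} + 1\right) + \frac{125}{3}\right) \left(-5501\right) = \left(\left(\frac{1}{4 - 30} + 1\right) + \frac{125}{3}\right) \left(-5501\right) = \left(\left(\frac{1}{-26} + 1\right) + \frac{125}{3}\right) \left(-5501\right) = \left(\left(- \frac{1}{26} + 1\right) + \frac{125}{3}\right) \left(-5501\right) = \left(\frac{25}{26} + \frac{125}{3}\right) \left(-5501\right) = \frac{3325}{78} \left(-5501\right) = - \frac{18290825}{78}$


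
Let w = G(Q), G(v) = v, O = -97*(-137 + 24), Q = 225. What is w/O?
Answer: 225/10961 ≈ 0.020527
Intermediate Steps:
O = 10961 (O = -97*(-113) = 10961)
w = 225
w/O = 225/10961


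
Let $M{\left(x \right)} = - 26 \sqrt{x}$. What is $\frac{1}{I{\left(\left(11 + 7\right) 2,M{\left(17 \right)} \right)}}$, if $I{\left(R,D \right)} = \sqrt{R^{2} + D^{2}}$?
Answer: $\frac{\sqrt{3197}}{6394} \approx 0.008843$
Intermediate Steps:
$I{\left(R,D \right)} = \sqrt{D^{2} + R^{2}}$
$\frac{1}{I{\left(\left(11 + 7\right) 2,M{\left(17 \right)} \right)}} = \frac{1}{\sqrt{\left(- 26 \sqrt{17}\right)^{2} + \left(\left(11 + 7\right) 2\right)^{2}}} = \frac{1}{\sqrt{11492 + \left(18 \cdot 2\right)^{2}}} = \frac{1}{\sqrt{11492 + 36^{2}}} = \frac{1}{\sqrt{11492 + 1296}} = \frac{1}{\sqrt{12788}} = \frac{1}{2 \sqrt{3197}} = \frac{\sqrt{3197}}{6394}$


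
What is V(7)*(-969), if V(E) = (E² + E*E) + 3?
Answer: -97869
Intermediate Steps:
V(E) = 3 + 2*E² (V(E) = (E² + E²) + 3 = 2*E² + 3 = 3 + 2*E²)
V(7)*(-969) = (3 + 2*7²)*(-969) = (3 + 2*49)*(-969) = (3 + 98)*(-969) = 101*(-969) = -97869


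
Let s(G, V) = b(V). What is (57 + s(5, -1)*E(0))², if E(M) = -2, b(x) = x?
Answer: 3481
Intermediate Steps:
s(G, V) = V
(57 + s(5, -1)*E(0))² = (57 - 1*(-2))² = (57 + 2)² = 59² = 3481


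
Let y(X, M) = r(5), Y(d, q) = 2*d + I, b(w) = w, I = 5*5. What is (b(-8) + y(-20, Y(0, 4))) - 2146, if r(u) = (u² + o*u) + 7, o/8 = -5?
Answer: -2322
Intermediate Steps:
o = -40 (o = 8*(-5) = -40)
I = 25
Y(d, q) = 25 + 2*d (Y(d, q) = 2*d + 25 = 25 + 2*d)
r(u) = 7 + u² - 40*u (r(u) = (u² - 40*u) + 7 = 7 + u² - 40*u)
y(X, M) = -168 (y(X, M) = 7 + 5² - 40*5 = 7 + 25 - 200 = -168)
(b(-8) + y(-20, Y(0, 4))) - 2146 = (-8 - 168) - 2146 = -176 - 2146 = -2322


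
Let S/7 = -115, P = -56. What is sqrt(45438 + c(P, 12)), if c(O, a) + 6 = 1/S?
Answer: sqrt(29441070995)/805 ≈ 213.15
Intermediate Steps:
S = -805 (S = 7*(-115) = -805)
c(O, a) = -4831/805 (c(O, a) = -6 + 1/(-805) = -6 - 1/805 = -4831/805)
sqrt(45438 + c(P, 12)) = sqrt(45438 - 4831/805) = sqrt(36572759/805) = sqrt(29441070995)/805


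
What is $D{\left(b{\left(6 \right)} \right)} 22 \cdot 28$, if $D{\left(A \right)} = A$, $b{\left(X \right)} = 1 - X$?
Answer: $-3080$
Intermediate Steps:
$D{\left(b{\left(6 \right)} \right)} 22 \cdot 28 = \left(1 - 6\right) 22 \cdot 28 = \left(-5\right) 22 \cdot 28 = \left(-110\right) 28 = -3080$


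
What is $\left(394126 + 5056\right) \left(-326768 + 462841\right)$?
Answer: $54317892286$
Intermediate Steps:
$\left(394126 + 5056\right) \left(-326768 + 462841\right) = 399182 \cdot 136073 = 54317892286$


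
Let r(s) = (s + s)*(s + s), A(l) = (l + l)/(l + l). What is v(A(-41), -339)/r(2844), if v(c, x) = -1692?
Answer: -47/898704 ≈ -5.2298e-5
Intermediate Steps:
A(l) = 1 (A(l) = (2*l)/((2*l)) = (2*l)*(1/(2*l)) = 1)
r(s) = 4*s² (r(s) = (2*s)*(2*s) = 4*s²)
v(A(-41), -339)/r(2844) = -1692/(4*2844²) = -1692/(4*8088336) = -1692/32353344 = -1692*1/32353344 = -47/898704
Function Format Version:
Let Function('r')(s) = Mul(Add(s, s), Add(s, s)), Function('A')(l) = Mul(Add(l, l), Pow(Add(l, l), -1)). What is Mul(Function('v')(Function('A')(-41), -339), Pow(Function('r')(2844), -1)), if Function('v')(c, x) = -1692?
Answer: Rational(-47, 898704) ≈ -5.2298e-5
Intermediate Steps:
Function('A')(l) = 1 (Function('A')(l) = Mul(Mul(2, l), Pow(Mul(2, l), -1)) = Mul(Mul(2, l), Mul(Rational(1, 2), Pow(l, -1))) = 1)
Function('r')(s) = Mul(4, Pow(s, 2)) (Function('r')(s) = Mul(Mul(2, s), Mul(2, s)) = Mul(4, Pow(s, 2)))
Mul(Function('v')(Function('A')(-41), -339), Pow(Function('r')(2844), -1)) = Mul(-1692, Pow(Mul(4, Pow(2844, 2)), -1)) = Mul(-1692, Pow(Mul(4, 8088336), -1)) = Mul(-1692, Pow(32353344, -1)) = Mul(-1692, Rational(1, 32353344)) = Rational(-47, 898704)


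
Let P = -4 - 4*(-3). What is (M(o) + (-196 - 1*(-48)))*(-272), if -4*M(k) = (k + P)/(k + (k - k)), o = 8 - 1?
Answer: 282812/7 ≈ 40402.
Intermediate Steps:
o = 7
P = 8 (P = -4 + 12 = 8)
M(k) = -(8 + k)/(4*k) (M(k) = -(k + 8)/(4*(k + (k - k))) = -(8 + k)/(4*(k + 0)) = -(8 + k)/(4*k))
(M(o) + (-196 - 1*(-48)))*(-272) = ((1/4)*(-8 - 1*7)/7 + (-196 - 1*(-48)))*(-272) = ((1/4)*(1/7)*(-8 - 7) + (-196 + 48))*(-272) = ((1/4)*(1/7)*(-15) - 148)*(-272) = (-15/28 - 148)*(-272) = -4159/28*(-272) = 282812/7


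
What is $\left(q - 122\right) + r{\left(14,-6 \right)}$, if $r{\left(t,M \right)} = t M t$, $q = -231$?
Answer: $-1529$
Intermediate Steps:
$r{\left(t,M \right)} = M t^{2}$ ($r{\left(t,M \right)} = M t t = M t^{2}$)
$\left(q - 122\right) + r{\left(14,-6 \right)} = \left(-231 - 122\right) - 6 \cdot 14^{2} = -353 - 1176 = -1529$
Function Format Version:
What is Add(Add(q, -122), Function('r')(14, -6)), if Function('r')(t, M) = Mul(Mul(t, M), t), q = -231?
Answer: -1529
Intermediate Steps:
Function('r')(t, M) = Mul(M, Pow(t, 2)) (Function('r')(t, M) = Mul(Mul(M, t), t) = Mul(M, Pow(t, 2)))
Add(Add(q, -122), Function('r')(14, -6)) = Add(Add(-231, -122), Mul(-6, Pow(14, 2))) = Add(-353, Mul(-6, 196)) = Add(-353, -1176) = -1529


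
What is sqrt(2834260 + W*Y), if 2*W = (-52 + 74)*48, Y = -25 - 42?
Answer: 2*sqrt(699721) ≈ 1673.0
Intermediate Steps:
Y = -67
W = 528 (W = ((-52 + 74)*48)/2 = (22*48)/2 = (1/2)*1056 = 528)
sqrt(2834260 + W*Y) = sqrt(2834260 + 528*(-67)) = sqrt(2834260 - 35376) = sqrt(2798884) = 2*sqrt(699721)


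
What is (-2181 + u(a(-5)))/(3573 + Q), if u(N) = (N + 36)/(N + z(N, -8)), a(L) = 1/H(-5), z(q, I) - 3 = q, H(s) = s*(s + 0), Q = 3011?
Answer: -41759/126742 ≈ -0.32948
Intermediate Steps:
H(s) = s**2 (H(s) = s*s = s**2)
z(q, I) = 3 + q
a(L) = 1/25 (a(L) = 1/((-5)**2) = 1/25)
u(N) = (36 + N)/(3 + 2*N) (u(N) = (N + 36)/(N + (3 + N)) = (36 + N)/(3 + 2*N))
(-2181 + u(a(-5)))/(3573 + Q) = (-2181 + (36 + 1/25)/(3 + 2*(1/25)))/(3573 + 3011) = (-2181 + (901/25)/(3 + 2/25))/6584 = (-2181 + (901/25)/(77/25))*(1/6584) = (-2181 + (25/77)*(901/25))*(1/6584) = (-2181 + 901/77)*(1/6584) = -167036/77*1/6584 = -41759/126742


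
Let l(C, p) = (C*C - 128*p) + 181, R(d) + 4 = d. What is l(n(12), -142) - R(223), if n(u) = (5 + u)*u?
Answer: 59754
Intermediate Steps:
R(d) = -4 + d
n(u) = u*(5 + u)
l(C, p) = 181 + C**2 - 128*p (l(C, p) = (C**2 - 128*p) + 181 = 181 + C**2 - 128*p)
l(n(12), -142) - R(223) = (181 + (12*(5 + 12))**2 - 128*(-142)) - (-4 + 223) = (181 + (12*17)**2 + 18176) - 1*219 = (181 + 204**2 + 18176) - 219 = (181 + 41616 + 18176) - 219 = 59973 - 219 = 59754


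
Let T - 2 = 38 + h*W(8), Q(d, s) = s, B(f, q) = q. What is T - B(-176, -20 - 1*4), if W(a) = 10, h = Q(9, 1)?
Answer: 74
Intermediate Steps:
h = 1
T = 50 (T = 2 + (38 + 1*10) = 2 + (38 + 10) = 2 + 48 = 50)
T - B(-176, -20 - 1*4) = 50 - (-20 - 1*4) = 50 - (-20 - 4) = 50 - 1*(-24) = 50 + 24 = 74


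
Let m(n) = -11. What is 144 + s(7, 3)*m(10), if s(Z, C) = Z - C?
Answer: 100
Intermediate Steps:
144 + s(7, 3)*m(10) = 144 + (7 - 1*3)*(-11) = 144 + (7 - 3)*(-11) = 144 + 4*(-11) = 144 - 44 = 100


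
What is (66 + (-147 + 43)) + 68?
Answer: 30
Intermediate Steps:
(66 + (-147 + 43)) + 68 = (66 - 104) + 68 = -38 + 68 = 30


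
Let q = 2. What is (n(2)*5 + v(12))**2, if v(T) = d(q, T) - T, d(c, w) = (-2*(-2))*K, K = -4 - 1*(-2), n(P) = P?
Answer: 100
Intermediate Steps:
K = -2 (K = -4 + 2 = -2)
d(c, w) = -8 (d(c, w) = -2*(-2)*(-2) = 4*(-2) = -8)
v(T) = -8 - T
(n(2)*5 + v(12))**2 = (2*5 + (-8 - 1*12))**2 = (10 + (-8 - 12))**2 = (10 - 20)**2 = (-10)**2 = 100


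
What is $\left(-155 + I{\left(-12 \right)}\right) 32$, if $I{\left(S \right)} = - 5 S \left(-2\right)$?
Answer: $-8800$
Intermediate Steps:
$I{\left(S \right)} = 10 S$
$\left(-155 + I{\left(-12 \right)}\right) 32 = \left(-155 + 10 \left(-12\right)\right) 32 = \left(-155 - 120\right) 32 = \left(-275\right) 32 = -8800$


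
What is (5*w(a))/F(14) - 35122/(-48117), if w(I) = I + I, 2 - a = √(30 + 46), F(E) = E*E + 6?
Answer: 4028492/4859817 - 10*√19/101 ≈ 0.39737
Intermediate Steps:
F(E) = 6 + E² (F(E) = E² + 6 = 6 + E²)
a = 2 - 2*√19 (a = 2 - √(30 + 46) = 2 - √76 = 2 - 2*√19 ≈ -6.7178)
w(I) = 2*I
(5*w(a))/F(14) - 35122/(-48117) = (5*(2*(2 - 2*√19)))/(6 + 14²) - 35122/(-48117) = (5*(4 - 4*√19))/(6 + 196) - 35122*(-1/48117) = (20 - 20*√19)/202 + 35122/48117 = (20 - 20*√19)*(1/202) + 35122/48117 = (10/101 - 10*√19/101) + 35122/48117 = 4028492/4859817 - 10*√19/101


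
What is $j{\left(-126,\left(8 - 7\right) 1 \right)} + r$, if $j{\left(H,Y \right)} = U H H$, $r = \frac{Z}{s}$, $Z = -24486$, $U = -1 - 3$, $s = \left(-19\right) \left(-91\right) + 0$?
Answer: $- \frac{15688986}{247} \approx -63518.0$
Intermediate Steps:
$s = 1729$ ($s = 1729 + 0 = 1729$)
$U = -4$ ($U = -1 - 3 = -4$)
$r = - \frac{3498}{247}$ ($r = - \frac{24486}{1729} = \left(-24486\right) \frac{1}{1729} = - \frac{3498}{247} \approx -14.162$)
$j{\left(H,Y \right)} = - 4 H^{2}$ ($j{\left(H,Y \right)} = - 4 H H = - 4 H^{2}$)
$j{\left(-126,\left(8 - 7\right) 1 \right)} + r = - 4 \left(-126\right)^{2} - \frac{3498}{247} = \left(-4\right) 15876 - \frac{3498}{247} = -63504 - \frac{3498}{247} = - \frac{15688986}{247}$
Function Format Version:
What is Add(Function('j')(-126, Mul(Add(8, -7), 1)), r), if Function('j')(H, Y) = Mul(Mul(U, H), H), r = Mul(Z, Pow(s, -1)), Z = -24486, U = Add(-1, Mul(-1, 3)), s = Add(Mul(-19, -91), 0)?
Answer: Rational(-15688986, 247) ≈ -63518.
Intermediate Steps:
s = 1729 (s = Add(1729, 0) = 1729)
U = -4 (U = Add(-1, -3) = -4)
r = Rational(-3498, 247) (r = Mul(-24486, Pow(1729, -1)) = Mul(-24486, Rational(1, 1729)) = Rational(-3498, 247) ≈ -14.162)
Function('j')(H, Y) = Mul(-4, Pow(H, 2)) (Function('j')(H, Y) = Mul(Mul(-4, H), H) = Mul(-4, Pow(H, 2)))
Add(Function('j')(-126, Mul(Add(8, -7), 1)), r) = Add(Mul(-4, Pow(-126, 2)), Rational(-3498, 247)) = Add(Mul(-4, 15876), Rational(-3498, 247)) = Add(-63504, Rational(-3498, 247)) = Rational(-15688986, 247)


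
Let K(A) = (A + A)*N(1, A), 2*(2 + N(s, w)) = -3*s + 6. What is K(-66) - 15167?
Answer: -15101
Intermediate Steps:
N(s, w) = 1 - 3*s/2 (N(s, w) = -2 + (-3*s + 6)/2 = -2 + (6 - 3*s)/2 = -2 + (3 - 3*s/2) = 1 - 3*s/2)
K(A) = -A (K(A) = (A + A)*(1 - 3/2*1) = (2*A)*(1 - 3/2) = (2*A)*(-½) = -A)
K(-66) - 15167 = -1*(-66) - 15167 = 66 - 15167 = -15101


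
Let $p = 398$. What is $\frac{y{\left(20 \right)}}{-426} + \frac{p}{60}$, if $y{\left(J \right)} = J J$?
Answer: $\frac{4043}{710} \approx 5.6944$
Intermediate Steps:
$y{\left(J \right)} = J^{2}$
$\frac{y{\left(20 \right)}}{-426} + \frac{p}{60} = \frac{20^{2}}{-426} + \frac{398}{60} = 400 \left(- \frac{1}{426}\right) + 398 \cdot \frac{1}{60} = - \frac{200}{213} + \frac{199}{30} = \frac{4043}{710}$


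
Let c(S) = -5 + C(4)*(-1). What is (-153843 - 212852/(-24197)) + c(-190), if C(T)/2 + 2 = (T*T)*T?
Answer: -3725447632/24197 ≈ -1.5396e+5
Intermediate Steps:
C(T) = -4 + 2*T**3 (C(T) = -4 + 2*((T*T)*T) = -4 + 2*(T**2*T) = -4 + 2*T**3)
c(S) = -129 (c(S) = -5 + (-4 + 2*4**3)*(-1) = -5 + (-4 + 2*64)*(-1) = -5 + (-4 + 128)*(-1) = -5 + 124*(-1) = -5 - 124 = -129)
(-153843 - 212852/(-24197)) + c(-190) = (-153843 - 212852/(-24197)) - 129 = (-153843 - 212852*(-1/24197)) - 129 = (-153843 + 212852/24197) - 129 = -3722326219/24197 - 129 = -3725447632/24197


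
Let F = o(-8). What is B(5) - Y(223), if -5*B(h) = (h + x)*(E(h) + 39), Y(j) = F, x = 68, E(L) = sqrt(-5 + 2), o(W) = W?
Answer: -2807/5 - 73*I*sqrt(3)/5 ≈ -561.4 - 25.288*I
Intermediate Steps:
E(L) = I*sqrt(3) (E(L) = sqrt(-3) = I*sqrt(3))
F = -8
Y(j) = -8
B(h) = -(39 + I*sqrt(3))*(68 + h)/5 (B(h) = -(h + 68)*(I*sqrt(3) + 39)/5 = -(68 + h)*(39 + I*sqrt(3))/5 = -(39 + I*sqrt(3))*(68 + h)/5)
B(5) - Y(223) = (-2652/5 - 39/5*5 - 68*I*sqrt(3)/5 - 1/5*I*5*sqrt(3)) - 1*(-8) = (-2652/5 - 39 - 68*I*sqrt(3)/5 - I*sqrt(3)) + 8 = (-2847/5 - 73*I*sqrt(3)/5) + 8 = -2807/5 - 73*I*sqrt(3)/5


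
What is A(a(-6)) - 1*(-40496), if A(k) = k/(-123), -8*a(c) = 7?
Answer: 39848071/984 ≈ 40496.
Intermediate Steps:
a(c) = -7/8 (a(c) = -⅛*7 = -7/8)
A(k) = -k/123 (A(k) = k*(-1/123) = -k/123)
A(a(-6)) - 1*(-40496) = -1/123*(-7/8) - 1*(-40496) = 7/984 + 40496 = 39848071/984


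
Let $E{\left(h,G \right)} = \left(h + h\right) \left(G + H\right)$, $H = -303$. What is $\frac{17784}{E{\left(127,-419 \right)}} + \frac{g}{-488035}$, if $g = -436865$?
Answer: $\frac{187991011}{235525691} \approx 0.79818$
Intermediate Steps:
$E{\left(h,G \right)} = 2 h \left(-303 + G\right)$ ($E{\left(h,G \right)} = \left(h + h\right) \left(G - 303\right) = 2 h \left(-303 + G\right)$)
$\frac{17784}{E{\left(127,-419 \right)}} + \frac{g}{-488035} = \frac{17784}{2 \cdot 127 \left(-303 - 419\right)} - \frac{436865}{-488035} = \frac{17784}{2 \cdot 127 \left(-722\right)} - - \frac{87373}{97607} = \frac{17784}{-183388} + \frac{87373}{97607} = 17784 \left(- \frac{1}{183388}\right) + \frac{87373}{97607} = - \frac{234}{2413} + \frac{87373}{97607} = \frac{187991011}{235525691}$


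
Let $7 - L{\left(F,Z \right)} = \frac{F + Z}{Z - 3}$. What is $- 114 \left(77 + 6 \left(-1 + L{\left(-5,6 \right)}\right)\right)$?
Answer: $-12654$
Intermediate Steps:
$L{\left(F,Z \right)} = 7 - \frac{F + Z}{-3 + Z}$ ($L{\left(F,Z \right)} = 7 - \frac{F + Z}{Z - 3} = 7 - \frac{F + Z}{-3 + Z}$)
$- 114 \left(77 + 6 \left(-1 + L{\left(-5,6 \right)}\right)\right) = - 114 \left(77 + 6 \left(-1 + \frac{-21 - -5 + 6 \cdot 6}{-3 + 6}\right)\right) = - 114 \left(77 + 6 \left(-1 + \frac{-21 + 5 + 36}{3}\right)\right) = - 114 \left(77 + 6 \left(-1 + \frac{1}{3} \cdot 20\right)\right) = - 114 \left(77 + 6 \left(-1 + \frac{20}{3}\right)\right) = - 114 \left(77 + 6 \cdot \frac{17}{3}\right) = - 114 \left(77 + 34\right) = \left(-114\right) 111 = -12654$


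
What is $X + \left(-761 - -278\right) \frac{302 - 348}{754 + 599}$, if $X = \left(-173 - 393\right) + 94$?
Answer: $- \frac{205466}{451} \approx -455.58$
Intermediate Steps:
$X = -472$ ($X = -566 + 94 = -472$)
$X + \left(-761 - -278\right) \frac{302 - 348}{754 + 599} = -472 + \left(-761 - -278\right) \frac{302 - 348}{754 + 599} = -472 + \left(-761 + 278\right) \left(- \frac{46}{1353}\right) = -472 - 483 \left(\left(-46\right) \frac{1}{1353}\right) = -472 - - \frac{7406}{451} = -472 + \frac{7406}{451} = - \frac{205466}{451}$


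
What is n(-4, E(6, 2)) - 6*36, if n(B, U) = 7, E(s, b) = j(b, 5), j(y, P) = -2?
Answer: -209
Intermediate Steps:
E(s, b) = -2
n(-4, E(6, 2)) - 6*36 = 7 - 6*36 = 7 - 216 = -209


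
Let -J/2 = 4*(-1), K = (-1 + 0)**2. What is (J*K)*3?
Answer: 24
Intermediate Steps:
K = 1 (K = (-1)**2 = 1)
J = 8 (J = -8*(-1) = -2*(-4) = 8)
(J*K)*3 = (8*1)*3 = 8*3 = 24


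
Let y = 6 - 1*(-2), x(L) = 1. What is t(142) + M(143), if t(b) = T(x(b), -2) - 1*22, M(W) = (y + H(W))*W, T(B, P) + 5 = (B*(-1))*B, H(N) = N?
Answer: 21565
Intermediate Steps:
y = 8 (y = 6 + 2 = 8)
T(B, P) = -5 - B**2 (T(B, P) = -5 + (B*(-1))*B = -5 + (-B)*B = -5 - B**2)
M(W) = W*(8 + W) (M(W) = (8 + W)*W = W*(8 + W))
t(b) = -28 (t(b) = (-5 - 1*1**2) - 1*22 = (-5 - 1*1) - 22 = (-5 - 1) - 22 = -6 - 22 = -28)
t(142) + M(143) = -28 + 143*(8 + 143) = -28 + 143*151 = -28 + 21593 = 21565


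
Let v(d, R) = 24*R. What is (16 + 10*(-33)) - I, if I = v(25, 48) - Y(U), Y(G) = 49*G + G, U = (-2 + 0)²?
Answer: -1266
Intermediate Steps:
U = 4 (U = (-2)² = 4)
Y(G) = 50*G
I = 952 (I = 24*48 - 50*4 = 1152 - 1*200 = 1152 - 200 = 952)
(16 + 10*(-33)) - I = (16 + 10*(-33)) - 1*952 = (16 - 330) - 952 = -314 - 952 = -1266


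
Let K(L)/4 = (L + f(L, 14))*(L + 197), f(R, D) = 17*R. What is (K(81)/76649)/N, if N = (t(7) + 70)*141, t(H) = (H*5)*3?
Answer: 540432/630438025 ≈ 0.00085723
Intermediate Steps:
t(H) = 15*H (t(H) = (5*H)*3 = 15*H)
N = 24675 (N = (15*7 + 70)*141 = (105 + 70)*141 = 175*141 = 24675)
K(L) = 72*L*(197 + L) (K(L) = 4*((L + 17*L)*(L + 197)) = 4*((18*L)*(197 + L)) = 4*(18*L*(197 + L)) = 72*L*(197 + L))
(K(81)/76649)/N = ((72*81*(197 + 81))/76649)/24675 = ((72*81*278)*(1/76649))*(1/24675) = (1621296*(1/76649))*(1/24675) = (1621296/76649)*(1/24675) = 540432/630438025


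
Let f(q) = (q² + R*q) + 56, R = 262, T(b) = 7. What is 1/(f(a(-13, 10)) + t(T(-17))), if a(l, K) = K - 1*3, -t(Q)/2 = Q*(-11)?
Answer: 1/2093 ≈ 0.00047778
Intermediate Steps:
t(Q) = 22*Q (t(Q) = -2*Q*(-11) = -(-22)*Q = 22*Q)
a(l, K) = -3 + K (a(l, K) = K - 3 = -3 + K)
f(q) = 56 + q² + 262*q (f(q) = (q² + 262*q) + 56 = 56 + q² + 262*q)
1/(f(a(-13, 10)) + t(T(-17))) = 1/((56 + (-3 + 10)² + 262*(-3 + 10)) + 22*7) = 1/((56 + 7² + 262*7) + 154) = 1/((56 + 49 + 1834) + 154) = 1/(1939 + 154) = 1/2093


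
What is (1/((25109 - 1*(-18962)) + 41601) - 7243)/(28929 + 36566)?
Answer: -124104459/1122217528 ≈ -0.11059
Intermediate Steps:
(1/((25109 - 1*(-18962)) + 41601) - 7243)/(28929 + 36566) = (1/((25109 + 18962) + 41601) - 7243)/65495 = (1/(44071 + 41601) - 7243)*(1/65495) = (1/85672 - 7243)*(1/65495) = -620522295/85672*1/65495 = -124104459/1122217528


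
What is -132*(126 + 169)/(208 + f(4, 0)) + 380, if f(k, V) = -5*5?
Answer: 10200/61 ≈ 167.21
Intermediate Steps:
f(k, V) = -25
-132*(126 + 169)/(208 + f(4, 0)) + 380 = -132*(126 + 169)/(208 - 25) + 380 = -38940/183 + 380 = -132*295/183 + 380 = -12980/61 + 380 = 10200/61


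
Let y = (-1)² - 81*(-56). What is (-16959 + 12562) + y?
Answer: 140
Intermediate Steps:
y = 4537 (y = 1 + 4536 = 4537)
(-16959 + 12562) + y = (-16959 + 12562) + 4537 = -4397 + 4537 = 140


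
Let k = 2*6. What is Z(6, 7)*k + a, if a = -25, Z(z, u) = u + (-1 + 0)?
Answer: 47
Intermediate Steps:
Z(z, u) = -1 + u (Z(z, u) = u - 1 = -1 + u)
k = 12
Z(6, 7)*k + a = (-1 + 7)*12 - 25 = 6*12 - 25 = 72 - 25 = 47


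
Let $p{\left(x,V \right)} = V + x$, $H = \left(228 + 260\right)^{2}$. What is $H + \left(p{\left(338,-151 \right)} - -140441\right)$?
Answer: $378772$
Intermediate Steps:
$H = 238144$ ($H = 488^{2} = 238144$)
$H + \left(p{\left(338,-151 \right)} - -140441\right) = 238144 + \left(\left(-151 + 338\right) - -140441\right) = 238144 + \left(187 + 140441\right) = 238144 + 140628 = 378772$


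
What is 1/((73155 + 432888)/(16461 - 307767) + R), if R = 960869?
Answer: 97102/93302132957 ≈ 1.0407e-6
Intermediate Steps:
1/((73155 + 432888)/(16461 - 307767) + R) = 1/((73155 + 432888)/(16461 - 307767) + 960869) = 1/(506043/(-291306) + 960869) = 1/(506043*(-1/291306) + 960869) = 1/(-168681/97102 + 960869) = 1/(93302132957/97102) = 97102/93302132957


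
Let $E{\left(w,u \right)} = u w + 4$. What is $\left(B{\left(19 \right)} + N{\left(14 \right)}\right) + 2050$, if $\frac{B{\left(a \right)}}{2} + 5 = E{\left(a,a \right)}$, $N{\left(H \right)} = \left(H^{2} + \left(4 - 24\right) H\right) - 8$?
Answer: $2678$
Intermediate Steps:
$N{\left(H \right)} = -8 + H^{2} - 20 H$ ($N{\left(H \right)} = \left(H^{2} - 20 H\right) - 8 = -8 + H^{2} - 20 H$)
$E{\left(w,u \right)} = 4 + u w$
$B{\left(a \right)} = -2 + 2 a^{2}$ ($B{\left(a \right)} = -10 + 2 \left(4 + a a\right) = -10 + 2 \left(4 + a^{2}\right) = -10 + \left(8 + 2 a^{2}\right) = -2 + 2 a^{2}$)
$\left(B{\left(19 \right)} + N{\left(14 \right)}\right) + 2050 = \left(\left(-2 + 2 \cdot 19^{2}\right) - \left(288 - 196\right)\right) + 2050 = \left(\left(-2 + 2 \cdot 361\right) - 92\right) + 2050 = \left(\left(-2 + 722\right) - 92\right) + 2050 = \left(720 - 92\right) + 2050 = 628 + 2050 = 2678$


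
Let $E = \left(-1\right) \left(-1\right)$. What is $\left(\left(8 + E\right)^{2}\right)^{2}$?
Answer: $6561$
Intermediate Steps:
$E = 1$
$\left(\left(8 + E\right)^{2}\right)^{2} = \left(\left(8 + 1\right)^{2}\right)^{2} = \left(9^{2}\right)^{2} = 81^{2} = 6561$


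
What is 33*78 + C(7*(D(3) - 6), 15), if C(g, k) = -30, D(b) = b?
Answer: 2544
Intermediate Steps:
33*78 + C(7*(D(3) - 6), 15) = 33*78 - 30 = 2574 - 30 = 2544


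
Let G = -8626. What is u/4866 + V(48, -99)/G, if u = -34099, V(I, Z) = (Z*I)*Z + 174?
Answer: -1292092313/20987058 ≈ -61.566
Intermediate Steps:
V(I, Z) = 174 + I*Z² (V(I, Z) = (I*Z)*Z + 174 = I*Z² + 174 = 174 + I*Z²)
u/4866 + V(48, -99)/G = -34099/4866 + (174 + 48*(-99)²)/(-8626) = -34099*1/4866 + (174 + 48*9801)*(-1/8626) = -34099/4866 + (174 + 470448)*(-1/8626) = -34099/4866 + 470622*(-1/8626) = -34099/4866 - 235311/4313 = -1292092313/20987058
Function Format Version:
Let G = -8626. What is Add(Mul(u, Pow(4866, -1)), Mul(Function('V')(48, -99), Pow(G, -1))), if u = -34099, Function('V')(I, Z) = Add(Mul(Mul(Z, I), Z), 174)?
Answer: Rational(-1292092313, 20987058) ≈ -61.566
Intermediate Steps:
Function('V')(I, Z) = Add(174, Mul(I, Pow(Z, 2))) (Function('V')(I, Z) = Add(Mul(Mul(I, Z), Z), 174) = Add(Mul(I, Pow(Z, 2)), 174) = Add(174, Mul(I, Pow(Z, 2))))
Add(Mul(u, Pow(4866, -1)), Mul(Function('V')(48, -99), Pow(G, -1))) = Add(Mul(-34099, Pow(4866, -1)), Mul(Add(174, Mul(48, Pow(-99, 2))), Pow(-8626, -1))) = Add(Mul(-34099, Rational(1, 4866)), Mul(Add(174, Mul(48, 9801)), Rational(-1, 8626))) = Add(Rational(-34099, 4866), Mul(Add(174, 470448), Rational(-1, 8626))) = Add(Rational(-34099, 4866), Mul(470622, Rational(-1, 8626))) = Add(Rational(-34099, 4866), Rational(-235311, 4313)) = Rational(-1292092313, 20987058)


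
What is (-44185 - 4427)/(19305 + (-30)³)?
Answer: 16204/2565 ≈ 6.3174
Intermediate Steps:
(-44185 - 4427)/(19305 + (-30)³) = -48612/(19305 - 27000) = -48612/(-7695) = -48612*(-1/7695) = 16204/2565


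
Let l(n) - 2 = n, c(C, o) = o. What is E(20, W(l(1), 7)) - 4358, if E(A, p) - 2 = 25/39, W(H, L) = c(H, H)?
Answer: -169859/39 ≈ -4355.4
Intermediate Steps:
l(n) = 2 + n
W(H, L) = H
E(A, p) = 103/39 (E(A, p) = 2 + 25/39 = 103/39)
E(20, W(l(1), 7)) - 4358 = 103/39 - 4358 = -169859/39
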